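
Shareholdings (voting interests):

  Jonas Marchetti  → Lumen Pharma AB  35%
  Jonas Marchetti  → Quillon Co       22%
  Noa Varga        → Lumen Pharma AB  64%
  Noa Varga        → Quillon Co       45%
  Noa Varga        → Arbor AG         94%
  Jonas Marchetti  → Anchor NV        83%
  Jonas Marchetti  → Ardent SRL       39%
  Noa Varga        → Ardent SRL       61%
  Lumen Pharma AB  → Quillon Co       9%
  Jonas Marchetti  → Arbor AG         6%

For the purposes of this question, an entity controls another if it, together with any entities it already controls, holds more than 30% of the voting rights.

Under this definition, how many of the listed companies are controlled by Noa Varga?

4

Noa holds 64% of Lumen, so Noa controls Lumen.
Noa holds 61% of Ardent, so Noa controls Ardent.
Noa holds 94% of Arbor, so Noa controls Arbor.
Noa and Lumen together hold 45% + 9% = 54% of Quillon, so Noa controls Quillon.
No other company's threshold is met.
Noa controls 4 companies.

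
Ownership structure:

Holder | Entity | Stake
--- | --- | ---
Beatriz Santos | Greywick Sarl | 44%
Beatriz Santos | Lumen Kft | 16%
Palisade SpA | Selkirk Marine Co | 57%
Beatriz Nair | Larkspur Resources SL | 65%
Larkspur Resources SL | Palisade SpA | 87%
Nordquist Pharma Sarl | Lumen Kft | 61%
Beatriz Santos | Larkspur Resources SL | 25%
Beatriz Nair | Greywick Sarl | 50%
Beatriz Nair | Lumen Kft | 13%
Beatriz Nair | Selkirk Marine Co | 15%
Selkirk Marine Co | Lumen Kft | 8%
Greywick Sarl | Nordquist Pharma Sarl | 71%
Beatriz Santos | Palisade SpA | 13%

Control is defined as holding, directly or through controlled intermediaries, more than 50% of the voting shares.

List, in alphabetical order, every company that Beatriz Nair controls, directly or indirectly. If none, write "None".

Larkspur Resources SL, Palisade SpA, Selkirk Marine Co

Beatriz Nair holds 65% of Larkspur, so Beatriz Nair controls Larkspur.
Larkspur holds 87% of Palisade, so Beatriz Nair controls Palisade.
Palisade and Beatriz Nair together hold 57% + 15% = 72% of Selkirk, so Beatriz Nair controls Selkirk.
No other company's threshold is met.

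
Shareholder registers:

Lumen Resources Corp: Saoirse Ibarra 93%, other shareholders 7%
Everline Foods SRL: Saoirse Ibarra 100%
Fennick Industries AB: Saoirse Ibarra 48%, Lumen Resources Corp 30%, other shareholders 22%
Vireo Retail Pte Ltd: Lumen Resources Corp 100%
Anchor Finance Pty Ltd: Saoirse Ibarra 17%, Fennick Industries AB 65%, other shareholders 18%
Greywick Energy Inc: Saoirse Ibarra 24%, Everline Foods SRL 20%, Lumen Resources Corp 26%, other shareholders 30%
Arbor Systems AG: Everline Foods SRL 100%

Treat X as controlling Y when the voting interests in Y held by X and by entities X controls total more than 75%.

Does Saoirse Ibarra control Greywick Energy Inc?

Saoirse holds 93% of Lumen, so Saoirse controls Lumen.
Saoirse holds 100% of Everline, so Saoirse controls Everline.
Saoirse and Lumen together hold 48% + 30% = 78% of Fennick, so Saoirse controls Fennick.
Lumen holds 100% of Vireo, so Saoirse controls Vireo.
Saoirse and Fennick together hold 17% + 65% = 82% of Anchor, so Saoirse controls Anchor.
Everline holds 100% of Arbor, so Saoirse controls Arbor.
In Greywick, Saoirse's side holds only 24% + 20% + 26% = 70%, not > 75%.
So Saoirse does not control Greywick.

No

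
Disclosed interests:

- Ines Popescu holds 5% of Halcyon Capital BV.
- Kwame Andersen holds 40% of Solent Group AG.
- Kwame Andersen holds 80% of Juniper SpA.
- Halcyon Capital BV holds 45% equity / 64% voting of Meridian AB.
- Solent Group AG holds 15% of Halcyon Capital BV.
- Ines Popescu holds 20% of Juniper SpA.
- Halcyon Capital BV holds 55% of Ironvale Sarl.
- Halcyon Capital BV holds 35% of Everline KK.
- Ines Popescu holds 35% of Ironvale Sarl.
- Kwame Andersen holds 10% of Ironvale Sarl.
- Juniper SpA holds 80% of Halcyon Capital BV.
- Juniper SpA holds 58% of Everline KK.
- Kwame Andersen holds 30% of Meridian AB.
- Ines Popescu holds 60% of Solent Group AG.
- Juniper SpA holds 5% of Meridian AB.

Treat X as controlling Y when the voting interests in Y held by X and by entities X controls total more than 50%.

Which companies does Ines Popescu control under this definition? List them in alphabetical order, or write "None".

Solent Group AG

Ines holds 60% of Solent, so Ines controls Solent.
No other company's threshold is met.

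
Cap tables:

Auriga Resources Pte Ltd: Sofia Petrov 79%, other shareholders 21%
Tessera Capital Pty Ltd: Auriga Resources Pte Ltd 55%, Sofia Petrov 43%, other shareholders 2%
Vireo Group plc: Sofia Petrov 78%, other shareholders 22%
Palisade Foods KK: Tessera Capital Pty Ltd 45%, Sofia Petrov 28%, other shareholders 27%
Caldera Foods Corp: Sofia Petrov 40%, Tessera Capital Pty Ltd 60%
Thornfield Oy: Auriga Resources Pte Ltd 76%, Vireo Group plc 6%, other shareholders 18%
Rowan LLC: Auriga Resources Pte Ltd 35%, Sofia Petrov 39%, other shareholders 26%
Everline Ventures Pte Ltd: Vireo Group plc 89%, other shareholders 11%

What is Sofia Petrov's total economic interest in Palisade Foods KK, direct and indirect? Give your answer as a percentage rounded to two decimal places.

Sofia reaches Palisade along 3 paths.
Via Auriga → Tessera: 79% × 55% × 45% = 19.5525%.
Via Tessera: 43% × 45% = 19.35%.
Direct stake: 28% = 28%.
Total: 19.5525% + 19.35% + 28% = 66.9025%.
Rounded: 66.90%.

66.90%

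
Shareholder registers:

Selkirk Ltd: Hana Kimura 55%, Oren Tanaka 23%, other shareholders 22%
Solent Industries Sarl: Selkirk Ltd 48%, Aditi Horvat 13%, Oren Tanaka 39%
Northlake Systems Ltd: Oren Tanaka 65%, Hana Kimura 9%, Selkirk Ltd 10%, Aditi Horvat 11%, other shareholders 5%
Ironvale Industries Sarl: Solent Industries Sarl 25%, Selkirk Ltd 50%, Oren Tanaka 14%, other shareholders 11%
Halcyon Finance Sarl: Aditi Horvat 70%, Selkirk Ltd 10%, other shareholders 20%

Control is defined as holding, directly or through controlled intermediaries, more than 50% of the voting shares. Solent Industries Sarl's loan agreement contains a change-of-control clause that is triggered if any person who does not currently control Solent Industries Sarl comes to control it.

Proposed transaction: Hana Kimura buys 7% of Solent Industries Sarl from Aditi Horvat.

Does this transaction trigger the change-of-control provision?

Yes

The purchase adds only to Hana's holdings (Aditi's stake shrinks), so Hana is the only person who could newly come to control Solent.
Hana holds 55% of Selkirk, so Hana controls Selkirk.
In Solent, Hana's side holds only 48%, not > 50%.
So before the transaction, Hana does not control Solent.
After the purchase, Hana holds 7% of Solent directly, and Aditi's stake falls to 6%.
Selkirk and Hana together hold 48% + 7% = 55% of Solent, so Hana controls Solent.
Hana did not control Solent before and does after, so the clause is triggered.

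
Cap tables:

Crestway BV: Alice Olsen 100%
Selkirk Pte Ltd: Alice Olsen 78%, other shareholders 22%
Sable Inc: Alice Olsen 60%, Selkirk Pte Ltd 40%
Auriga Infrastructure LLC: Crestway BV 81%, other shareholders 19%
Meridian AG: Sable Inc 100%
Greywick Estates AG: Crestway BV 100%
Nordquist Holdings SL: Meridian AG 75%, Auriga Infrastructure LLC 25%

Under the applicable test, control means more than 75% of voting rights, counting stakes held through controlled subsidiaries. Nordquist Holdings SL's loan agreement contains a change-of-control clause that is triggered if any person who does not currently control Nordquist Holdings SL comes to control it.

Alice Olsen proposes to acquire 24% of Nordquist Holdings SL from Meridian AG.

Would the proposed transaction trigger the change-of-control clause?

No

The purchase adds only to Alice's holdings (Meridian's stake shrinks), so Alice is the only person who could newly come to control Nordquist.
Alice holds 78% of Selkirk, so Alice controls Selkirk.
Alice and Selkirk together hold 60% + 40% = 100% of Sable, so Alice controls Sable.
Sable holds 100% of Meridian, so Alice controls Meridian.
Alice holds 100% of Crestway, so Alice controls Crestway.
Crestway holds 81% of Auriga, so Alice controls Auriga.
Meridian and Auriga together hold 75% + 25% = 100% of Nordquist, so Alice controls Nordquist.
So Alice already controls Nordquist before the transaction.
After the purchase, Alice holds 24% of Nordquist directly, and Meridian's stake falls to 51%.
Alice controlled Nordquist already, so this is not a new person acquiring control; every other person's position is unchanged or reduced.
No new person acquires control, so the clause is not triggered.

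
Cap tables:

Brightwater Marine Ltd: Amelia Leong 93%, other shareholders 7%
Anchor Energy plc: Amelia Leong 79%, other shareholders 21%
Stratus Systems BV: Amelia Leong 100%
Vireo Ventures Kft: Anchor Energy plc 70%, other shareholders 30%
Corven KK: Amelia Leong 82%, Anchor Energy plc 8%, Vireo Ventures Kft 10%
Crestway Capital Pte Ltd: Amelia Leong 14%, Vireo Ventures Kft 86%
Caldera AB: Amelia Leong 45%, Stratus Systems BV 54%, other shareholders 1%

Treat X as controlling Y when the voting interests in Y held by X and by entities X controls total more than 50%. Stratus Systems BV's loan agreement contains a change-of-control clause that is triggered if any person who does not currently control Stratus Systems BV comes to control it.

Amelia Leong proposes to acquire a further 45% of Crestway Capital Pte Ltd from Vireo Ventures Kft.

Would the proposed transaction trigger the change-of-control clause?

The purchase adds only to Amelia's holdings (Vireo's stake shrinks), so Amelia is the only person who could newly come to control Stratus.
Amelia holds 100% of Stratus, so Amelia controls Stratus.
So Amelia already controls Stratus before the transaction.
After the purchase, Amelia's direct stake in Crestway rises to 14% + 45% = 59%, and Vireo's stake falls to 41%.
Amelia controlled Stratus already, so this is not a new person acquiring control; every other person's position is unchanged or reduced.
No new person acquires control, so the clause is not triggered.

No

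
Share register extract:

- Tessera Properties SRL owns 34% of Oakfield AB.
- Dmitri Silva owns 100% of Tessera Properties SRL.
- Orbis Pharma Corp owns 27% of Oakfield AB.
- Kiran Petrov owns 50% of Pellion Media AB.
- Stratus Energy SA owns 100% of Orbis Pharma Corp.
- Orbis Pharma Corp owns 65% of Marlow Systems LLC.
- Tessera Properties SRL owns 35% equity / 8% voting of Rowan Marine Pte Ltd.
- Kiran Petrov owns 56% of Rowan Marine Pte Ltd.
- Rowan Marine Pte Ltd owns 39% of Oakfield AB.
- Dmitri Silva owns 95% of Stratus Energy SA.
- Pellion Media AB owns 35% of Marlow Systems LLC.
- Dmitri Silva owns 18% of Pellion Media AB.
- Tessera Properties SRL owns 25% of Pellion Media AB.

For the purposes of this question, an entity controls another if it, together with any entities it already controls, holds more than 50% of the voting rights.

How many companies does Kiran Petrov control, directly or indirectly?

Kiran holds 56% of Rowan, so Kiran controls Rowan.
No other company's threshold is met.
Kiran controls 1 company.

1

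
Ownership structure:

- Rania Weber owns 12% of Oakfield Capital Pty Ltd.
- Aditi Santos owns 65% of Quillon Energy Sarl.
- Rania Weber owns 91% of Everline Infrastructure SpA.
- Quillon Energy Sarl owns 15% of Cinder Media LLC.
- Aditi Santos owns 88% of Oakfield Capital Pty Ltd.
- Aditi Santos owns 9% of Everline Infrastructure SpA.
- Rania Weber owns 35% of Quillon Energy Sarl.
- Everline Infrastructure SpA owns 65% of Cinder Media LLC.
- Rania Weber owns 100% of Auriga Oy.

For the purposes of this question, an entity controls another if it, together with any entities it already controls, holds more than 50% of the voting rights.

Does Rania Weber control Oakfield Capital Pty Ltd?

Rania holds 91% of Everline, so Rania controls Everline.
Rania holds 100% of Auriga, so Rania controls Auriga.
Everline holds 65% of Cinder, so Rania controls Cinder.
In Oakfield, Rania's side holds only 12%, not > 50%.
So Rania does not control Oakfield.

No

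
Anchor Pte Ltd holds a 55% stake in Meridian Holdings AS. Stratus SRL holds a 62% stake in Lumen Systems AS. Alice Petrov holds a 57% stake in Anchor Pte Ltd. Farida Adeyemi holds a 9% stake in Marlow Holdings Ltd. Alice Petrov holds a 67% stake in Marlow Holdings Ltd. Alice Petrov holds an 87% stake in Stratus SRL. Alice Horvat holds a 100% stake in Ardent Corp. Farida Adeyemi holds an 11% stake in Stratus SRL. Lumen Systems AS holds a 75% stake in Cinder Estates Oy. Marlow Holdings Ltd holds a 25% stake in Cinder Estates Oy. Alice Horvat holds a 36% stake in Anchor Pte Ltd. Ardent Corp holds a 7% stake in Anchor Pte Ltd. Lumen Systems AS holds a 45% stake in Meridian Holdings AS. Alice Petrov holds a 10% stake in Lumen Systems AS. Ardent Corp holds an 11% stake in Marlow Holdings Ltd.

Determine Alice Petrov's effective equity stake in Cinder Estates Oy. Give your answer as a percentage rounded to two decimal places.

64.71%

Alice Petrov reaches Cinder along 3 paths.
Via Marlow: 67% × 25% = 16.75%.
Via Lumen: 10% × 75% = 7.5%.
Via Stratus → Lumen: 87% × 62% × 75% = 40.455%.
Total: 16.75% + 7.5% + 40.455% = 64.705%.
Rounded: 64.71%.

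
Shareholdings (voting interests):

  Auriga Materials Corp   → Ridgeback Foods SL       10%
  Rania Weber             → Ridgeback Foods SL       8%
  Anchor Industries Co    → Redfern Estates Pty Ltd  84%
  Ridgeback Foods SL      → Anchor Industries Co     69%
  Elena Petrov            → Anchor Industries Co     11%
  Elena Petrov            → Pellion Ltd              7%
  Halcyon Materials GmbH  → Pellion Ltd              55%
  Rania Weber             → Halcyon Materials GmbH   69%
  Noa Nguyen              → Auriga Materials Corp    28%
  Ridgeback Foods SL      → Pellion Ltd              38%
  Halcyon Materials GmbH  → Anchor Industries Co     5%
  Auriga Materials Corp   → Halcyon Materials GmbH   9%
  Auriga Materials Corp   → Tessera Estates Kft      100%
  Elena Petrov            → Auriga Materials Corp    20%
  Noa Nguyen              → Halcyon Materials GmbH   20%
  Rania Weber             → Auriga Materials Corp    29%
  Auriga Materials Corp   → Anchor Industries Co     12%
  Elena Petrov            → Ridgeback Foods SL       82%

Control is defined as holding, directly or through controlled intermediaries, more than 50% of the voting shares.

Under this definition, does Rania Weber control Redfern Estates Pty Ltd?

No

Rania holds 69% of Halcyon, so Rania controls Halcyon.
Halcyon holds 55% of Pellion, so Rania controls Pellion.
Neither Rania nor any entity Rania controls holds any voting interest in Redfern.
So Rania does not control Redfern.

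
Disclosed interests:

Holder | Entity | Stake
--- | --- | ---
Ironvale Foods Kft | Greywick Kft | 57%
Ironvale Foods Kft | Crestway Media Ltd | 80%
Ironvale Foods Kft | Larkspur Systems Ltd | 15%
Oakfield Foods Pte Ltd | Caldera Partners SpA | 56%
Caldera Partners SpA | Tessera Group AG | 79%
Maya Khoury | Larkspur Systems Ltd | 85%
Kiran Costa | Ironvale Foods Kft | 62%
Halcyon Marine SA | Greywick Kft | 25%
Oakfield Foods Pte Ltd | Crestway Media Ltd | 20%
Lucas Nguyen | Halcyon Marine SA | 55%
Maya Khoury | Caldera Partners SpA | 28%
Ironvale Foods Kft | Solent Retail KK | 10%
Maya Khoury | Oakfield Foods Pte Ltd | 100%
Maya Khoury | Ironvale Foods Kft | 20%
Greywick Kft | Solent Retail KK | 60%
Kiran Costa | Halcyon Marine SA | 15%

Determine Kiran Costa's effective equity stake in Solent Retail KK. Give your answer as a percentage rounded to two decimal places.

29.65%

Kiran reaches Solent along 3 paths.
Via Ironvale: 62% × 10% = 6.2%.
Via Halcyon → Greywick: 15% × 25% × 60% = 2.25%.
Via Ironvale → Greywick: 62% × 57% × 60% = 21.204%.
Total: 6.2% + 2.25% + 21.204% = 29.654%.
Rounded: 29.65%.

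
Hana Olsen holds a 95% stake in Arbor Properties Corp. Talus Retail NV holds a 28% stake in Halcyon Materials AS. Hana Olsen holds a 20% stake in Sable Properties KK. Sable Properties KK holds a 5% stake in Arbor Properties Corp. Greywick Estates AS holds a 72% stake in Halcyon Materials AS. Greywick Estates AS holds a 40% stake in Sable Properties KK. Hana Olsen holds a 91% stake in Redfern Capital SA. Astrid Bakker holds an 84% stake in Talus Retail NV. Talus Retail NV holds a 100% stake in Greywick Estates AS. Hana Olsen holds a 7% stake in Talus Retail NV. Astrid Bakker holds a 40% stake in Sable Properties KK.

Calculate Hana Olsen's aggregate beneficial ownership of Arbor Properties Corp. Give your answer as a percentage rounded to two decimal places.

Hana reaches Arbor along 3 paths.
Via Talus → Greywick → Sable: 7% × 100% × 40% × 5% = 0.14%.
Via Sable: 20% × 5% = 1%.
Direct stake: 95% = 95%.
Total: 0.14% + 1% + 95% = 96.14%.

96.14%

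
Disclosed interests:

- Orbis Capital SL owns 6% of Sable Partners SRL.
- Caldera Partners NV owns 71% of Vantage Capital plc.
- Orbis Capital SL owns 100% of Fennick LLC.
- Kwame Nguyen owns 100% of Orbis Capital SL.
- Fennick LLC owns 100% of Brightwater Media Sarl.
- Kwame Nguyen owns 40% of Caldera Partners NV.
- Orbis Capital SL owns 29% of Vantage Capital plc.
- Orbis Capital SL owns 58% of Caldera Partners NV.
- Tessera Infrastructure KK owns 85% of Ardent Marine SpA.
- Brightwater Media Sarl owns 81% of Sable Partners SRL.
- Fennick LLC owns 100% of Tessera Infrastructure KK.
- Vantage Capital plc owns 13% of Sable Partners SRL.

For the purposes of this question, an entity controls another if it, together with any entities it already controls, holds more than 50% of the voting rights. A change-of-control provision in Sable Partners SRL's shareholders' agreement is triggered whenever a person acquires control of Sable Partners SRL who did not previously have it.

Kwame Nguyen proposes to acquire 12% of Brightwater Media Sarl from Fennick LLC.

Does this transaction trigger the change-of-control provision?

The purchase adds only to Kwame's holdings (Fennick's stake shrinks), so Kwame is the only person who could newly come to control Sable.
Kwame holds 100% of Orbis, so Kwame controls Orbis.
Orbis holds 100% of Fennick, so Kwame controls Fennick.
Fennick holds 100% of Brightwater, so Kwame controls Brightwater.
Orbis and Kwame together hold 58% + 40% = 98% of Caldera, so Kwame controls Caldera.
Orbis and Caldera together hold 29% + 71% = 100% of Vantage, so Kwame controls Vantage.
Brightwater and Orbis and Vantage together hold 81% + 6% + 13% = 100% of Sable, so Kwame controls Sable.
So Kwame already controls Sable before the transaction.
After the purchase, Kwame holds 12% of Brightwater directly, and Fennick's stake falls to 88%.
Kwame controlled Sable already, so this is not a new person acquiring control; every other person's position is unchanged or reduced.
No new person acquires control, so the clause is not triggered.

No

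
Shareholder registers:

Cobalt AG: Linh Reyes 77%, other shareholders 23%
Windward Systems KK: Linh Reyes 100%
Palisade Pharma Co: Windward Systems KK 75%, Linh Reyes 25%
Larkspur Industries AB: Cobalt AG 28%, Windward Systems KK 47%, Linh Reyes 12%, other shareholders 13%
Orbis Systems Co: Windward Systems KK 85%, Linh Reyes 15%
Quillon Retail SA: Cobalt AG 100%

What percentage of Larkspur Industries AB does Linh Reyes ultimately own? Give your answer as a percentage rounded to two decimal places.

Linh reaches Larkspur along 3 paths.
Via Cobalt: 77% × 28% = 21.56%.
Via Windward: 100% × 47% = 47%.
Direct stake: 12% = 12%.
Total: 21.56% + 47% + 12% = 80.56%.

80.56%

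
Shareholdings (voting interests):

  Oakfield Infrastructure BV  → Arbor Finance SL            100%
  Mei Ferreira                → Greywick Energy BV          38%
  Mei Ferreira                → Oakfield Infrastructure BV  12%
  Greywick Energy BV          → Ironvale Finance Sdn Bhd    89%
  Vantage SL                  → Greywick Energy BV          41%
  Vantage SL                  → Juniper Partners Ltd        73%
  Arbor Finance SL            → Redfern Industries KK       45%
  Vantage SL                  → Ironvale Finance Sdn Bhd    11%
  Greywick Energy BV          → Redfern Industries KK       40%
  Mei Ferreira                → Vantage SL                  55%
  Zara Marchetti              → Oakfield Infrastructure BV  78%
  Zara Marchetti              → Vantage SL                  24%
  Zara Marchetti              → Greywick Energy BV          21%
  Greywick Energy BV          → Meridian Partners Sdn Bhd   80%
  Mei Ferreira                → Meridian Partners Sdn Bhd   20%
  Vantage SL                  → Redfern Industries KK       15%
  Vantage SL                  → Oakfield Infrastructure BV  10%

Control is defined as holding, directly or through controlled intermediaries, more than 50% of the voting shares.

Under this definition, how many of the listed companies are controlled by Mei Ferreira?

Mei holds 55% of Vantage, so Mei controls Vantage.
Vantage and Mei together hold 41% + 38% = 79% of Greywick, so Mei controls Greywick.
Greywick and Mei together hold 80% + 20% = 100% of Meridian, so Mei controls Meridian.
Greywick and Vantage together hold 89% + 11% = 100% of Ironvale, so Mei controls Ironvale.
Vantage and Greywick together hold 15% + 40% = 55% of Redfern, so Mei controls Redfern.
Vantage holds 73% of Juniper, so Mei controls Juniper.
No other company's threshold is met.
Mei controls 6 companies.

6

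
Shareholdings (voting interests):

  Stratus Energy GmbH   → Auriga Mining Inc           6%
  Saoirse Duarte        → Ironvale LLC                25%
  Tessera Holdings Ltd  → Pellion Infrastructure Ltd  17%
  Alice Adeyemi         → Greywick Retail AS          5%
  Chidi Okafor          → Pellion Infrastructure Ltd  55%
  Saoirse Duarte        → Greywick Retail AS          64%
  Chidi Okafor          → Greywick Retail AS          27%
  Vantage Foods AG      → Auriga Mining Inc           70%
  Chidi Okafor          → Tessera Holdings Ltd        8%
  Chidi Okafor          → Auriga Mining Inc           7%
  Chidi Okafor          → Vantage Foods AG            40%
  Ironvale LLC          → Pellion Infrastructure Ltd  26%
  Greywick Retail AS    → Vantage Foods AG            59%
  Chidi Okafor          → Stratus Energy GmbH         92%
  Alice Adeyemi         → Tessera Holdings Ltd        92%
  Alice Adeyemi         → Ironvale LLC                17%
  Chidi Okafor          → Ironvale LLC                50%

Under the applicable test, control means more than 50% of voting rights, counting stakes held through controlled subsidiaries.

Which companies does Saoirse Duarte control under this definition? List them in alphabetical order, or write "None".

Auriga Mining Inc, Greywick Retail AS, Vantage Foods AG

Saoirse holds 64% of Greywick, so Saoirse controls Greywick.
Greywick holds 59% of Vantage, so Saoirse controls Vantage.
Vantage holds 70% of Auriga, so Saoirse controls Auriga.
No other company's threshold is met.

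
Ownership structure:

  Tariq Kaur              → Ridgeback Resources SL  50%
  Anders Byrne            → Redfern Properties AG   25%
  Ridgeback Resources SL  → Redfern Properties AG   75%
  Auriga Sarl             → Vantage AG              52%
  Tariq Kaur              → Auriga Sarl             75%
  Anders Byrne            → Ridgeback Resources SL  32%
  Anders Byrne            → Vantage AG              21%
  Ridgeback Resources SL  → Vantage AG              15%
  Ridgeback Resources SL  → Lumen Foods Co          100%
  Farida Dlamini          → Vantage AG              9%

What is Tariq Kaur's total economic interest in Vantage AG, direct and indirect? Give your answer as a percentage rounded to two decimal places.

Tariq reaches Vantage along 2 paths.
Via Auriga: 75% × 52% = 39%.
Via Ridgeback: 50% × 15% = 7.5%.
Total: 39% + 7.5% = 46.5%.
Rounded: 46.50%.

46.50%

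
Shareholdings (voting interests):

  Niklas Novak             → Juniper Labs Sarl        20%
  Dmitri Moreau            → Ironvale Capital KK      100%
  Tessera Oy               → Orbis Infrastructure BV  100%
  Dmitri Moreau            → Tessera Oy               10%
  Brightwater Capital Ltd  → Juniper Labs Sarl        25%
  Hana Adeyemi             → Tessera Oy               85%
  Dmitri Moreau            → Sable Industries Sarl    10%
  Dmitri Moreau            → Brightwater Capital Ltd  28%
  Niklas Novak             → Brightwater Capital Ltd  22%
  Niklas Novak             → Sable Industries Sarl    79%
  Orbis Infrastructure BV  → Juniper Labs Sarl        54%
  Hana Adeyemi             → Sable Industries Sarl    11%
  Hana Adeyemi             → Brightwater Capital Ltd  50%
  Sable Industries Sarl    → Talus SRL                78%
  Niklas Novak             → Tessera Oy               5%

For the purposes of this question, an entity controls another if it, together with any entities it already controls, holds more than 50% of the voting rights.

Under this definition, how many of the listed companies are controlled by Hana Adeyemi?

Hana holds 85% of Tessera, so Hana controls Tessera.
Tessera holds 100% of Orbis, so Hana controls Orbis.
Orbis holds 54% of Juniper, so Hana controls Juniper.
No other company's threshold is met.
Hana controls 3 companies.

3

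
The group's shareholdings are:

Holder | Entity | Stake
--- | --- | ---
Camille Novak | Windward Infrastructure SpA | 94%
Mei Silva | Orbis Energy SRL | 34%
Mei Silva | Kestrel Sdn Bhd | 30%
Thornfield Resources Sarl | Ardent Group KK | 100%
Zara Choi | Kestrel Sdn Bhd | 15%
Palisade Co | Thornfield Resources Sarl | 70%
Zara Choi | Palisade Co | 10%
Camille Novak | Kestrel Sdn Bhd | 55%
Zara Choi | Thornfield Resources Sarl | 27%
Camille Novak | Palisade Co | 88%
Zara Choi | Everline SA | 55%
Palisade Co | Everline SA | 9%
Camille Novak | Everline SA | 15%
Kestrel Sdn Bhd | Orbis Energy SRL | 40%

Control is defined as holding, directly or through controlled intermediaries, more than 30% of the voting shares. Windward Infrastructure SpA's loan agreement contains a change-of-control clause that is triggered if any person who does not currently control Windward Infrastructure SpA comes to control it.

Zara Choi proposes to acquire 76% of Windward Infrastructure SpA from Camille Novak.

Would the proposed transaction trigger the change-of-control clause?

The purchase adds only to Zara's holdings (Camille's stake shrinks), so Zara is the only person who could newly come to control Windward.
Zara holds 55% of Everline, so Zara controls Everline.
Neither Zara nor any entity Zara controls holds any voting interest in Windward.
So before the transaction, Zara does not control Windward.
After the purchase, Zara holds 76% of Windward directly, and Camille's stake falls to 18%.
Zara holds 76% of Windward, so Zara controls Windward.
Zara did not control Windward before and does after, so the clause is triggered.

Yes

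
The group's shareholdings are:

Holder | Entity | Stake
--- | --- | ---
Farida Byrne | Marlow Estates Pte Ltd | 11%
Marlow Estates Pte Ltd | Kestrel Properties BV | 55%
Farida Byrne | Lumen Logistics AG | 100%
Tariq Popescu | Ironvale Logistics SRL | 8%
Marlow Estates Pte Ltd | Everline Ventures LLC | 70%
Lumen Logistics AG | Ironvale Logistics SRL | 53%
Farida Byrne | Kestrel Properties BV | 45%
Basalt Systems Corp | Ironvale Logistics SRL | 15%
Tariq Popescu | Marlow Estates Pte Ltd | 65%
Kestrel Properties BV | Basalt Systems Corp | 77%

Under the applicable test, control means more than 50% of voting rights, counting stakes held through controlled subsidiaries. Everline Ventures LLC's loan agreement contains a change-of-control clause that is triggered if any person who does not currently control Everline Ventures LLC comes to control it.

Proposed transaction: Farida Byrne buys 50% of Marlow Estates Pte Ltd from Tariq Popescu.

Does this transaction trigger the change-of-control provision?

Yes

The purchase adds only to Farida's holdings (Tariq's stake shrinks), so Farida is the only person who could newly come to control Everline.
Farida holds 100% of Lumen, so Farida controls Lumen.
Lumen holds 53% of Ironvale, so Farida controls Ironvale.
Neither Farida nor any entity Farida controls holds any voting interest in Everline.
So before the transaction, Farida does not control Everline.
After the purchase, Farida's direct stake in Marlow rises to 11% + 50% = 61%, and Tariq's stake falls to 15%.
Farida holds 61% of Marlow, so Farida controls Marlow.
Marlow holds 70% of Everline, so Farida controls Everline.
Farida did not control Everline before and does after, so the clause is triggered.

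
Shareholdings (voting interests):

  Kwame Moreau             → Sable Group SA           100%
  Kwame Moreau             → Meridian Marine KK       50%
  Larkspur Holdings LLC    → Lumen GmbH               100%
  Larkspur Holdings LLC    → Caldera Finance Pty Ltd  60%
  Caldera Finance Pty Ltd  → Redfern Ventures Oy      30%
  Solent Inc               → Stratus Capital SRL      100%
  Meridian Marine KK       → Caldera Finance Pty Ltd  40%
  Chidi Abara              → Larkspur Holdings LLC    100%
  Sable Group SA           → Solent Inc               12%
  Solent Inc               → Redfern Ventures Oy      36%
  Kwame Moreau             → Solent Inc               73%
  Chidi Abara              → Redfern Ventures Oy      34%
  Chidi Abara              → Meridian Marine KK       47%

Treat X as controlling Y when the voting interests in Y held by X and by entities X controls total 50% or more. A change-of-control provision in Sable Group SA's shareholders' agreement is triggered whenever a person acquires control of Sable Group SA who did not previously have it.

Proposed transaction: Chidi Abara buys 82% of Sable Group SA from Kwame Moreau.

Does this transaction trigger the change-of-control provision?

The purchase adds only to Chidi's holdings (Kwame's stake shrinks), so Chidi is the only person who could newly come to control Sable.
Chidi holds 100% of Larkspur, so Chidi controls Larkspur.
Larkspur holds 60% of Caldera, so Chidi controls Caldera.
Chidi and Caldera together hold 34% + 30% = 64% of Redfern, so Chidi controls Redfern.
Larkspur holds 100% of Lumen, so Chidi controls Lumen.
Neither Chidi nor any entity Chidi controls holds any voting interest in Sable.
So before the transaction, Chidi does not control Sable.
After the purchase, Chidi holds 82% of Sable directly, and Kwame's stake falls to 18%.
Chidi holds 82% of Sable, so Chidi controls Sable.
Chidi did not control Sable before and does after, so the clause is triggered.

Yes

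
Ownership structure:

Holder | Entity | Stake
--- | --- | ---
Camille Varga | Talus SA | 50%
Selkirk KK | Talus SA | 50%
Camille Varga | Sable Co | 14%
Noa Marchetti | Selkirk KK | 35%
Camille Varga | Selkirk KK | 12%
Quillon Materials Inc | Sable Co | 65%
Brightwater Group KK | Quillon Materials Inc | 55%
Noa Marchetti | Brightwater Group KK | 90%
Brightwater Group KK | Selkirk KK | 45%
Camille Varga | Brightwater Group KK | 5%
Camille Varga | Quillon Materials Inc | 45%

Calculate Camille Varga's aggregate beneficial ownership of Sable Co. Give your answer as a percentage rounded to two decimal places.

45.04%

Camille reaches Sable along 3 paths.
Direct stake: 14% = 14%.
Via Brightwater → Quillon: 5% × 55% × 65% = 1.7875%.
Via Quillon: 45% × 65% = 29.25%.
Total: 14% + 1.7875% + 29.25% = 45.0375%.
Rounded: 45.04%.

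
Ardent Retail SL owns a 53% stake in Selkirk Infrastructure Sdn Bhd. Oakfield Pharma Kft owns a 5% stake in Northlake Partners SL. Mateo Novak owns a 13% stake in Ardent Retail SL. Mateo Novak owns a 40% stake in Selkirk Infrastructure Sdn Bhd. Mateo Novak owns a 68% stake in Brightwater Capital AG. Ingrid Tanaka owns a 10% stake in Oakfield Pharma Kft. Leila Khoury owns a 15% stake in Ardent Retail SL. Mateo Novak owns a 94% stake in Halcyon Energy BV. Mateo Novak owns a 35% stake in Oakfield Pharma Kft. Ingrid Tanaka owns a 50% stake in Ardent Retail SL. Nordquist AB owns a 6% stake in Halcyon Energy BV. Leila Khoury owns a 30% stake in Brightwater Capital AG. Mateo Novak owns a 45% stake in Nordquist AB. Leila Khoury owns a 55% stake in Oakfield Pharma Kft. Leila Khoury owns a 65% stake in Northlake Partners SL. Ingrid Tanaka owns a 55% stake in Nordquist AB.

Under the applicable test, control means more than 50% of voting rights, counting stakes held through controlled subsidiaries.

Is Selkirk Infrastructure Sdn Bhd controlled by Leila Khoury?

No

Leila holds 55% of Oakfield, so Leila controls Oakfield.
Leila and Oakfield together hold 65% + 5% = 70% of Northlake, so Leila controls Northlake.
Neither Leila nor any entity Leila controls holds any voting interest in Selkirk.
So Leila does not control Selkirk.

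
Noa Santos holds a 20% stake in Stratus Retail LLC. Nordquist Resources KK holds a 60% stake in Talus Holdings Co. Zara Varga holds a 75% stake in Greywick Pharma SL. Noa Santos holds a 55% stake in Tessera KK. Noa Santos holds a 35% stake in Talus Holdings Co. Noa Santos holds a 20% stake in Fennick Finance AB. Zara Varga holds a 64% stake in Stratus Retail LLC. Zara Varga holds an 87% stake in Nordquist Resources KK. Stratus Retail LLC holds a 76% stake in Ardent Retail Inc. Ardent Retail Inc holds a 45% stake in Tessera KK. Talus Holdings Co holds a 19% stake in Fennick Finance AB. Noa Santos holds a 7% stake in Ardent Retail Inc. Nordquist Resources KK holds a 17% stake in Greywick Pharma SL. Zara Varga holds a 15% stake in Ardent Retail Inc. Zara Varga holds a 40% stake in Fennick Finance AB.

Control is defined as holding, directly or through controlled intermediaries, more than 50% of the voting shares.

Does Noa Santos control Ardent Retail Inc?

Noa holds 55% of Tessera, so Noa controls Tessera.
In Ardent, Noa's side holds only 7%, not > 50%.
So Noa does not control Ardent.

No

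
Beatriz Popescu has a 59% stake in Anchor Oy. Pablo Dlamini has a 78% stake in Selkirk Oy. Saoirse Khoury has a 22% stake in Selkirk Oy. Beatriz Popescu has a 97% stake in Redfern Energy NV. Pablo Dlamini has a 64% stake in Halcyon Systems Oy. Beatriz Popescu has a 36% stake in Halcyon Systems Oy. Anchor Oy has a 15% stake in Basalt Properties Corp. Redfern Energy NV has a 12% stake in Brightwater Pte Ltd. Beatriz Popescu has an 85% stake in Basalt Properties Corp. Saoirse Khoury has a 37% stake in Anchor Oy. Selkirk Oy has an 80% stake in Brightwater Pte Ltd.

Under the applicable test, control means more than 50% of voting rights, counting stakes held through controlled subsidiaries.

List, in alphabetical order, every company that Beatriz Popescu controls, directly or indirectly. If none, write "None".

Beatriz holds 59% of Anchor, so Beatriz controls Anchor.
Beatriz and Anchor together hold 85% + 15% = 100% of Basalt, so Beatriz controls Basalt.
Beatriz holds 97% of Redfern, so Beatriz controls Redfern.
No other company's threshold is met.

Anchor Oy, Basalt Properties Corp, Redfern Energy NV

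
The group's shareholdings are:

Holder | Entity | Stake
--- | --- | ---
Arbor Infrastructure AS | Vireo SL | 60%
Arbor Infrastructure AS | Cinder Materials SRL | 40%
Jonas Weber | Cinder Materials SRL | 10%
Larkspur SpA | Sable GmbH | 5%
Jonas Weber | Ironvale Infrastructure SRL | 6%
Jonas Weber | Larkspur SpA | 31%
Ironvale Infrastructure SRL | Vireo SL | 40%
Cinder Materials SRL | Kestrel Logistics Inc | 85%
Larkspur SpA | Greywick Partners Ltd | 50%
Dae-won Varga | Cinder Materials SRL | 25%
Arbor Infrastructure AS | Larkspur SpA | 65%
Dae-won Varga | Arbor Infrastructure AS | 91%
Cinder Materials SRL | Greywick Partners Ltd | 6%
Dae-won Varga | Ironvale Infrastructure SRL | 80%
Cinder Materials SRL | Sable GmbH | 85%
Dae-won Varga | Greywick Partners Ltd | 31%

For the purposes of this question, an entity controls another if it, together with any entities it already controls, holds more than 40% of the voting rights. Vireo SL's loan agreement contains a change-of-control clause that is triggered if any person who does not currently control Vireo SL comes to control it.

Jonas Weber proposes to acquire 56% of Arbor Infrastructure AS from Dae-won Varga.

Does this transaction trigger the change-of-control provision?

Yes

The purchase adds only to Jonas's holdings (Dae-won's stake shrinks), so Jonas is the only person who could newly come to control Vireo.
Jonas's largest direct stake is 31% in Larkspur, which does not meet the threshold, so Jonas controls no company.
Neither Jonas nor any entity Jonas controls holds any voting interest in Vireo.
So before the transaction, Jonas does not control Vireo.
After the purchase, Jonas holds 56% of Arbor directly, and Dae-won's stake falls to 35%.
Jonas holds 56% of Arbor, so Jonas controls Arbor.
Arbor holds 60% of Vireo, so Jonas controls Vireo.
Jonas did not control Vireo before and does after, so the clause is triggered.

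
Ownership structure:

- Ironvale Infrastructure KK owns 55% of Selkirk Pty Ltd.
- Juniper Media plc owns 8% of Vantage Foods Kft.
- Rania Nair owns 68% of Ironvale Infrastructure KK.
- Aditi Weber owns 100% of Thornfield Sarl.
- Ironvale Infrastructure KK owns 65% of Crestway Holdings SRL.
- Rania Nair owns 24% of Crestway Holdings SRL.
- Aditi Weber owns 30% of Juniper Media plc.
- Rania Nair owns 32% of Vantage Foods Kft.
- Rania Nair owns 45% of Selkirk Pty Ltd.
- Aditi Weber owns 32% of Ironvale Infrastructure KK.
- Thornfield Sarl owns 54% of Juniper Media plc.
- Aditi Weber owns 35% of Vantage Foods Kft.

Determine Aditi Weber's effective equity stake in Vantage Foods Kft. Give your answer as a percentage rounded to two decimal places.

41.72%

Aditi reaches Vantage along 3 paths.
Via Juniper: 30% × 8% = 2.4%.
Via Thornfield → Juniper: 100% × 54% × 8% = 4.32%.
Direct stake: 35% = 35%.
Total: 2.4% + 4.32% + 35% = 41.72%.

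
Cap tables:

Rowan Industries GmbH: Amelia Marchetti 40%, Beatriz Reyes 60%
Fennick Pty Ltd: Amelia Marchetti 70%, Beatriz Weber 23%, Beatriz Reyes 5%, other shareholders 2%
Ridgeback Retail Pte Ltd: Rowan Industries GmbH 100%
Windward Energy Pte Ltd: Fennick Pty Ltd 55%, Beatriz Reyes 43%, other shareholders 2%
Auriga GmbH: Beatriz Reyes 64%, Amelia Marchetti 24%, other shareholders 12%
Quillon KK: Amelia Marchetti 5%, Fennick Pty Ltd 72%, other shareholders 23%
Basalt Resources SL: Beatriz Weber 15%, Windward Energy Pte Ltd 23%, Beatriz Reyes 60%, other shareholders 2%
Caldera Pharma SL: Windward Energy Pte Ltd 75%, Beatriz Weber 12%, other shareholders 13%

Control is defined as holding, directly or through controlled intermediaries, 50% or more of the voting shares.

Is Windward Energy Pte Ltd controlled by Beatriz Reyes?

No

Beatriz Reyes holds 60% of Rowan, so Beatriz Reyes controls Rowan.
Rowan holds 100% of Ridgeback, so Beatriz Reyes controls Ridgeback.
Beatriz Reyes holds 64% of Auriga, so Beatriz Reyes controls Auriga.
Beatriz Reyes holds 60% of Basalt, so Beatriz Reyes controls Basalt.
In Windward, Beatriz Reyes's side holds only 43%, not ≥ 50%.
So Beatriz Reyes does not control Windward.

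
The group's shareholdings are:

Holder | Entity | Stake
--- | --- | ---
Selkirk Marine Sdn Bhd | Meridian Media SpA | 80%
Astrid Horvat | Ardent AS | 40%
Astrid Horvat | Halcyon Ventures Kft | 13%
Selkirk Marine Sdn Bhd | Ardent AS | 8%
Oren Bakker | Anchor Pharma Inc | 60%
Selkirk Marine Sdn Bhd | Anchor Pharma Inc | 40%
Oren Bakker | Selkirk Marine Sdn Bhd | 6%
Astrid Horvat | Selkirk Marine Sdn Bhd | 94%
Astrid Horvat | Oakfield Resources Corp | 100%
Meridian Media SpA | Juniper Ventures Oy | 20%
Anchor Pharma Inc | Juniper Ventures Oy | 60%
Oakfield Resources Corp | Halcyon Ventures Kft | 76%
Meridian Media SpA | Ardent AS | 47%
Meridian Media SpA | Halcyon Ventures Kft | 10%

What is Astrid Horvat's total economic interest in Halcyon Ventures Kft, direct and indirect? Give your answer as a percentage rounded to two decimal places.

Astrid reaches Halcyon along 3 paths.
Via Oakfield: 100% × 76% = 76%.
Via Selkirk → Meridian: 94% × 80% × 10% = 7.52%.
Direct stake: 13% = 13%.
Total: 76% + 7.52% + 13% = 96.52%.

96.52%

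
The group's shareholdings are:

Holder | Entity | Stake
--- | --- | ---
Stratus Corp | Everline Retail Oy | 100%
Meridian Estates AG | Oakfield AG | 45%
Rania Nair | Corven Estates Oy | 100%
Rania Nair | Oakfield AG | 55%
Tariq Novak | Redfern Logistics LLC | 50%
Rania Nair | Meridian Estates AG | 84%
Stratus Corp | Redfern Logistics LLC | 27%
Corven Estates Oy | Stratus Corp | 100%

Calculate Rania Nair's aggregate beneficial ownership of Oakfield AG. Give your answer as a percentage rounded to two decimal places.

Rania reaches Oakfield along 2 paths.
Direct stake: 55% = 55%.
Via Meridian: 84% × 45% = 37.8%.
Total: 55% + 37.8% = 92.8%.
Rounded: 92.80%.

92.80%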